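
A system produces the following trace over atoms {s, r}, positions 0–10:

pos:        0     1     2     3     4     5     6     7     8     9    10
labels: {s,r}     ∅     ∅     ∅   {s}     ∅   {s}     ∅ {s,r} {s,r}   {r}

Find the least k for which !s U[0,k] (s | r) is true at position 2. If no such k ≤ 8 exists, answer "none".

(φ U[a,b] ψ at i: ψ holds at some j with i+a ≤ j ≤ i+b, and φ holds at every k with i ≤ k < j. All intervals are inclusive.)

Need earliest j ≥ 2 with (s | r), and !s at every k in [2,j-1].
  j=2: rhs fails.
  j=3: rhs fails.
  j=4: rhs holds; lhs holds on [2,3]. k = 2.

2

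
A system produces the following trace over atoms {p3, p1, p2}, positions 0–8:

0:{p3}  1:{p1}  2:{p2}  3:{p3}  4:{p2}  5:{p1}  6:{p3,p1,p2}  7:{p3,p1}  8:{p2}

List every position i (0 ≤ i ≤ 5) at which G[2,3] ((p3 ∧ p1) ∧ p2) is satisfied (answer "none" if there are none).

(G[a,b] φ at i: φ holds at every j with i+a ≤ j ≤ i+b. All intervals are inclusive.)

Evaluate at each i in [0,5]:
  i=0: ✗ (fails at j=2)
  i=1: ✗ (fails at j=3)
  i=2: ✗ (fails at j=4)
  i=3: ✗ (fails at j=5)
  i=4: ✗ (fails at j=7)
  i=5: ✗ (fails at j=7)

none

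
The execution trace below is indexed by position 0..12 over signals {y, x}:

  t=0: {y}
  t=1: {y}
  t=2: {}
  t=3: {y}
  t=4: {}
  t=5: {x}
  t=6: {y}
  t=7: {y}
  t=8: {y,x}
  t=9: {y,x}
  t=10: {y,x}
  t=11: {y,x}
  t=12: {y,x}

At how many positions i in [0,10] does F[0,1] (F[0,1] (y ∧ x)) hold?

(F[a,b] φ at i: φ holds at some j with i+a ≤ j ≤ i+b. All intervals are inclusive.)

5

Evaluate at each i in [0,10]:
  i=0: ✗ (none in [0,1])
  i=1: ✗ (none in [1,2])
  i=2: ✗ (none in [2,3])
  i=3: ✗ (none in [3,4])
  i=4: ✗ (none in [4,5])
  i=5: ✗ (none in [5,6])
  i=6: ✓ (witness j=7)
  i=7: ✓ (witness j=7)
  i=8: ✓ (witness j=8)
  i=9: ✓ (witness j=9)
  i=10: ✓ (witness j=10)
Positions where it holds: {6, 7, 8, 9, 10} → 5.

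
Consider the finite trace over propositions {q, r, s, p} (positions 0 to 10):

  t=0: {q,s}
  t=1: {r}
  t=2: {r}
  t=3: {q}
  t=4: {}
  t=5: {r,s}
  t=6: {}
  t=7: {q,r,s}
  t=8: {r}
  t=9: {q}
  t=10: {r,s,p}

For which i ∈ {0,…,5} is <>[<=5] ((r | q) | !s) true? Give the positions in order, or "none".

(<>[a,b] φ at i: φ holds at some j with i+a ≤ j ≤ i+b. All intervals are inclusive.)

0, 1, 2, 3, 4, 5

Evaluate at each i in [0,5]:
  i=0: ✓ (witness j=0)
  i=1: ✓ (witness j=1)
  i=2: ✓ (witness j=2)
  i=3: ✓ (witness j=3)
  i=4: ✓ (witness j=4)
  i=5: ✓ (witness j=5)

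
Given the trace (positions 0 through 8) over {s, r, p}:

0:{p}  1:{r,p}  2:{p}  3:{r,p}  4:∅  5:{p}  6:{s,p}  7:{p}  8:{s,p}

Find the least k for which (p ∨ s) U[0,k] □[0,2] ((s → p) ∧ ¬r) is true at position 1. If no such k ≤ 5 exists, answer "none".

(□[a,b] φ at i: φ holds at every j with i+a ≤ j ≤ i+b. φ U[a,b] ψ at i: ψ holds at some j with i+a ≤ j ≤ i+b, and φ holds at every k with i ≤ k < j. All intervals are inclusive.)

Need earliest j ≥ 1 with □[0,2] ((s → p) ∧ ¬r), and (p ∨ s) at every k in [1,j-1].
  j=1: rhs fails.
  j=2: rhs fails.
  j=3: rhs fails.
  j=4: rhs holds; lhs holds on [1,3]. k = 3.

3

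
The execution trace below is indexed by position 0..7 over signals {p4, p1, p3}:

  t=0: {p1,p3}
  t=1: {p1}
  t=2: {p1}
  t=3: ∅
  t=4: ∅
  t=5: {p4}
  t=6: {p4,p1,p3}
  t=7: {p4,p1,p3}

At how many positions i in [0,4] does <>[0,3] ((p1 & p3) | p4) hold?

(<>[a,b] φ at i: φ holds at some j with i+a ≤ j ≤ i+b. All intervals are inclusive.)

Evaluate at each i in [0,4]:
  i=0: ✓ (witness j=0)
  i=1: ✗ (none in [1,4])
  i=2: ✓ (witness j=5)
  i=3: ✓ (witness j=5)
  i=4: ✓ (witness j=5)
Positions where it holds: {0, 2, 3, 4} → 4.

4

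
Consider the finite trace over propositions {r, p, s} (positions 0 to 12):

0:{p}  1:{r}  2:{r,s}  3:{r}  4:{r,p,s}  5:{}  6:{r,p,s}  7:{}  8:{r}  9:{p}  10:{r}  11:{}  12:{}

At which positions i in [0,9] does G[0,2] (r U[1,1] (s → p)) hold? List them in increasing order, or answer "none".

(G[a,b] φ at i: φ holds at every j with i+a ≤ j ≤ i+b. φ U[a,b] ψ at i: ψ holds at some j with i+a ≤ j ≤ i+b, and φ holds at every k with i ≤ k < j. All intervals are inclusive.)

2

Evaluate at each i in [0,9]:
  i=0: ✗ (fails at j=0)
  i=1: ✗ (fails at j=1)
  i=2: ✓ (all of [2,4])
  i=3: ✗ (fails at j=5)
  i=4: ✗ (fails at j=5)
  i=5: ✗ (fails at j=5)
  i=6: ✗ (fails at j=7)
  i=7: ✗ (fails at j=7)
  i=8: ✗ (fails at j=9)
  i=9: ✗ (fails at j=9)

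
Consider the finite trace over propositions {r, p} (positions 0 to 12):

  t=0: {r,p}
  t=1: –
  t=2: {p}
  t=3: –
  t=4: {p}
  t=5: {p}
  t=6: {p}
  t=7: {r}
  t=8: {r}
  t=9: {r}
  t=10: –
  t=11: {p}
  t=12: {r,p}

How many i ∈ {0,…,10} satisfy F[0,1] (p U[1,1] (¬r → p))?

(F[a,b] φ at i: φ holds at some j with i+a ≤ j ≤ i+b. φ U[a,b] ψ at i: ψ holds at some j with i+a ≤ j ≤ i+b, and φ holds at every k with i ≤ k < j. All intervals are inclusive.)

5

Evaluate at each i in [0,10]:
  i=0: ✗ (none in [0,1])
  i=1: ✗ (none in [1,2])
  i=2: ✗ (none in [2,3])
  i=3: ✓ (witness j=4)
  i=4: ✓ (witness j=4)
  i=5: ✓ (witness j=5)
  i=6: ✓ (witness j=6)
  i=7: ✗ (none in [7,8])
  i=8: ✗ (none in [8,9])
  i=9: ✗ (none in [9,10])
  i=10: ✓ (witness j=11)
Positions where it holds: {3, 4, 5, 6, 10} → 5.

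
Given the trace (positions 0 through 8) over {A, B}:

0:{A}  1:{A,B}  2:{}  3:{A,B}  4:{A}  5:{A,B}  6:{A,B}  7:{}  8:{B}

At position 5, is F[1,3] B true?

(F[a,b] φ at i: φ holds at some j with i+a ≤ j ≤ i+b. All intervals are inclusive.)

Check B at each j in [6,8]:
  j=6: true
  j=7: false
  j=8: true
Found at j=6 → formula holds.

True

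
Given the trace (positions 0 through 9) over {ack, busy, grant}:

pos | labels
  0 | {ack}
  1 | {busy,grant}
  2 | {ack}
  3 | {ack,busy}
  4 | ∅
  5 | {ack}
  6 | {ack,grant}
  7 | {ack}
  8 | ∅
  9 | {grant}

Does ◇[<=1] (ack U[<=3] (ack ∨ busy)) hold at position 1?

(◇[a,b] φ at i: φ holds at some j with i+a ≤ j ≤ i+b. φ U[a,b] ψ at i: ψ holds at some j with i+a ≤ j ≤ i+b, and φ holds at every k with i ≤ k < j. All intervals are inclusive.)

Check (ack U[<=3] (ack ∨ busy)) at each j in [1,2]:
  j=1: holds
  j=2: holds
Found at j=1 → formula holds.

Yes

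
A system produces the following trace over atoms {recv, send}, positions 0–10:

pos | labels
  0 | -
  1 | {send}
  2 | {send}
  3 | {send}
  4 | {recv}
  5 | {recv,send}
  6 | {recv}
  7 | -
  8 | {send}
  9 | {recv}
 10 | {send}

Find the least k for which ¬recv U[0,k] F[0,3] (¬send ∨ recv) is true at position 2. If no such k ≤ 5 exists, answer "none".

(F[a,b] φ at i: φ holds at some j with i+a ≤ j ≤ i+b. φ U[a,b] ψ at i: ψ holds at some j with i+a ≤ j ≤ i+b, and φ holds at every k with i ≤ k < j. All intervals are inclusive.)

0

Need earliest j ≥ 2 with F[0,3] (¬send ∨ recv), and ¬recv at every k in [2,j-1].
  j=2: rhs holds (empty prefix). k = 0.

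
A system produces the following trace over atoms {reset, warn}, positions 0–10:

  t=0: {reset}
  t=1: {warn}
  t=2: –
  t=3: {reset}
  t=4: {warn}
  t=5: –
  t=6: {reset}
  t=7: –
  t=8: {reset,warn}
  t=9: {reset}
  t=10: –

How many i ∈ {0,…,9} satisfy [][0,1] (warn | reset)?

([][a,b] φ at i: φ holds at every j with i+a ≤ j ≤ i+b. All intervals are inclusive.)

3

Evaluate at each i in [0,9]:
  i=0: ✓ (all of [0,1])
  i=1: ✗ (fails at j=2)
  i=2: ✗ (fails at j=2)
  i=3: ✓ (all of [3,4])
  i=4: ✗ (fails at j=5)
  i=5: ✗ (fails at j=5)
  i=6: ✗ (fails at j=7)
  i=7: ✗ (fails at j=7)
  i=8: ✓ (all of [8,9])
  i=9: ✗ (fails at j=10)
Positions where it holds: {0, 3, 8} → 3.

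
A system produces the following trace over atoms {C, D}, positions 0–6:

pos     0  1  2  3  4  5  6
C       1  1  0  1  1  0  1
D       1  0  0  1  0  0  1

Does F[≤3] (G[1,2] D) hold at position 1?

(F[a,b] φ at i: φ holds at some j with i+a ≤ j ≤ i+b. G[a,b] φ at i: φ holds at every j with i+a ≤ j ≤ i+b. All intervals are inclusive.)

False

Check G[1,2] D at each j in [1,4]:
  j=1: fails at 2
  j=2: fails at 4
  j=3: fails at 4
  j=4: fails at 5
No position in the window satisfies it → formula fails.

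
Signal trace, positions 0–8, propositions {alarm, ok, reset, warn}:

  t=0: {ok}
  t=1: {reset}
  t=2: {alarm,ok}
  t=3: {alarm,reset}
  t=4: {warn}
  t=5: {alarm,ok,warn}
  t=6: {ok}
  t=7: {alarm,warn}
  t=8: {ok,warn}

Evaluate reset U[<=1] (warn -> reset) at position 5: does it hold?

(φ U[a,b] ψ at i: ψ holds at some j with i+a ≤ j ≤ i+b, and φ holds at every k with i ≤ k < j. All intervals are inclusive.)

Need some j in [5,6] with (warn -> reset), and reset at every k in [5,j-1].
  j=5: (warn -> reset) false.
  j=6: (warn -> reset) holds, but reset fails at k=5 → not this j.
No j in the window works → until fails.

False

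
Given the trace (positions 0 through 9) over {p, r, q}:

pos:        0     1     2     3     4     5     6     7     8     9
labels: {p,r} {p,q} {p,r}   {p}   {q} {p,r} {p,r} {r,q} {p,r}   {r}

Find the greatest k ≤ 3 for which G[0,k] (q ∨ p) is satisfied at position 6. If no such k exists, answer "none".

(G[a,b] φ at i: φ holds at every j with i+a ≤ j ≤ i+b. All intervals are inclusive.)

(q ∨ p) must hold from j=6 onward; find where it first fails.
  j=6: holds
  j=7: holds
  j=8: holds
  j=9: fails
Holds on [6,8], so largest k = 2.

2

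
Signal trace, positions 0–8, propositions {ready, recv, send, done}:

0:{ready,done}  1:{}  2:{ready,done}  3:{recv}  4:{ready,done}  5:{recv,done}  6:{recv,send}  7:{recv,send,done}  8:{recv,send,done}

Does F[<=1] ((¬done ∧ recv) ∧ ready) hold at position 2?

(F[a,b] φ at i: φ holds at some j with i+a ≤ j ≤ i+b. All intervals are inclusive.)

Does not hold

Check ((¬done ∧ recv) ∧ ready) at each j in [2,3]:
  j=2: false
  j=3: false
No position in the window satisfies it → formula fails.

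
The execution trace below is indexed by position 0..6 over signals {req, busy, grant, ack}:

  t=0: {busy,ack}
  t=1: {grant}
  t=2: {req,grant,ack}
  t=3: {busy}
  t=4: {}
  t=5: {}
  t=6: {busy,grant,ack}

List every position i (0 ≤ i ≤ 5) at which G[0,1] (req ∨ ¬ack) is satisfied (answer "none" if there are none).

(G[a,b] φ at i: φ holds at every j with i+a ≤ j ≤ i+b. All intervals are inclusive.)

Evaluate at each i in [0,5]:
  i=0: ✗ (fails at j=0)
  i=1: ✓ (all of [1,2])
  i=2: ✓ (all of [2,3])
  i=3: ✓ (all of [3,4])
  i=4: ✓ (all of [4,5])
  i=5: ✗ (fails at j=6)

1, 2, 3, 4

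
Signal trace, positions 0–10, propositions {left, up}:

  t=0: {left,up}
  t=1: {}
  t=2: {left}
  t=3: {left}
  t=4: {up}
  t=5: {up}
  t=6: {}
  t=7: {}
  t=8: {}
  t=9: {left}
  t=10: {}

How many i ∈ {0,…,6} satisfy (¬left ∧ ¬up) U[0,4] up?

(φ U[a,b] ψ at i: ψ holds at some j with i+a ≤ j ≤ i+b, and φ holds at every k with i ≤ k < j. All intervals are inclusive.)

3

Evaluate at each i in [0,6]:
  i=0: ✓ (rhs at j=0)
  i=1: ✗ (lhs fails at k=2 before rhs at j=4)
  i=2: ✗ (lhs fails at k=2 before rhs at j=4)
  i=3: ✗ (lhs fails at k=3 before rhs at j=4)
  i=4: ✓ (rhs at j=4)
  i=5: ✓ (rhs at j=5)
  i=6: ✗ (no rhs in [6,10])
Positions where it holds: {0, 4, 5} → 3.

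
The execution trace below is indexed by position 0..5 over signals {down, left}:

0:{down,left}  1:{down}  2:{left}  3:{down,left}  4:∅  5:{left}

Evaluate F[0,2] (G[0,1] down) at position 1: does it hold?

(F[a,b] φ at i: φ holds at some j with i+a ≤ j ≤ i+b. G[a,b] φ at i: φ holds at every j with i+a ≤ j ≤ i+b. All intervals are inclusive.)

Check G[0,1] down at each j in [1,3]:
  j=1: fails at 2
  j=2: fails at 2
  j=3: fails at 4
No position in the window satisfies it → formula fails.

No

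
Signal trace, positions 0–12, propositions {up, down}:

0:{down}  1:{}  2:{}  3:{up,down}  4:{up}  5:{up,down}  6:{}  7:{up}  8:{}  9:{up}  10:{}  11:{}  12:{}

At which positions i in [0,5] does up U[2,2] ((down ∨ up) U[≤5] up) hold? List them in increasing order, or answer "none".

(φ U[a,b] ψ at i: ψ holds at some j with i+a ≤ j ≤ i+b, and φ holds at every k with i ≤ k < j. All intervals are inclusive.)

Evaluate at each i in [0,5]:
  i=0: ✗ (no rhs in [2,2])
  i=1: ✗ (lhs fails at k=1 before rhs at j=3)
  i=2: ✗ (lhs fails at k=2 before rhs at j=4)
  i=3: ✓ (rhs at j=5; lhs holds on [3,4])
  i=4: ✗ (no rhs in [6,6])
  i=5: ✗ (lhs fails at k=6 before rhs at j=7)

3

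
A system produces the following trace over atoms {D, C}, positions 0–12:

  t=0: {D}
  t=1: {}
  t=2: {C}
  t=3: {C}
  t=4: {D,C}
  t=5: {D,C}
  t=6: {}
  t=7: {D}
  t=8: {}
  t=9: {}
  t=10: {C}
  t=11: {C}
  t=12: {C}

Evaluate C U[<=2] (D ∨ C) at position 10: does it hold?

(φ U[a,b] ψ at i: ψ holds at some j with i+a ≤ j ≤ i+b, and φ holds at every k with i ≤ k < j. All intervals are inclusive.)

Need some j in [10,12] with (D ∨ C), and C at every k in [10,j-1].
  j=10: (D ∨ C) holds; no prefix to check → satisfied.

Holds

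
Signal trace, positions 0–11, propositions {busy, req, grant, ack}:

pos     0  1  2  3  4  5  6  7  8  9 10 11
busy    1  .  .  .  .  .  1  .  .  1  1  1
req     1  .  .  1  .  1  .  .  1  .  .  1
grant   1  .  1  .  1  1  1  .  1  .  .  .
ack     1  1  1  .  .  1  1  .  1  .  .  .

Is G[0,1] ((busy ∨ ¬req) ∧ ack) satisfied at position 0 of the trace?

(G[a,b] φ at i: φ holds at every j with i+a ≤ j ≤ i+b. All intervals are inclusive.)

Holds

Check ((busy ∨ ¬req) ∧ ack) at every j in [0,1]:
  j=0: true
  j=1: true
All positions satisfy it → formula holds.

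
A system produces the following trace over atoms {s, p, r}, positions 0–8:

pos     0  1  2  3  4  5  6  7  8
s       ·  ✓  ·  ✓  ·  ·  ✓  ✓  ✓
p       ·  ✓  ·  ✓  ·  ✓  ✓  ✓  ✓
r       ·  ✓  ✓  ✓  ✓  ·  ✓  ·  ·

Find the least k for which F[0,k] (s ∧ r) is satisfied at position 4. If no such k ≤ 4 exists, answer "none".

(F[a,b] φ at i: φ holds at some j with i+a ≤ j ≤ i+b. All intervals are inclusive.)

2

Scan j = 4,5,… for (s ∧ r):
  j=4: fails
  j=5: fails
  j=6: holds
First hit at j=6, so smallest k = 6-4 = 2.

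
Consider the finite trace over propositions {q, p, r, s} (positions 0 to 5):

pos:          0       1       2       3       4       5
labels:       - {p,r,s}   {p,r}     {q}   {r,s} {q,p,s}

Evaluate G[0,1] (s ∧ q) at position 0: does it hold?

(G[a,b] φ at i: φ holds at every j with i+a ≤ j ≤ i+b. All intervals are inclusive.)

Check (s ∧ q) at every j in [0,1]:
  j=0: false
  j=1: false
Fails at j=0 → formula fails.

Does not hold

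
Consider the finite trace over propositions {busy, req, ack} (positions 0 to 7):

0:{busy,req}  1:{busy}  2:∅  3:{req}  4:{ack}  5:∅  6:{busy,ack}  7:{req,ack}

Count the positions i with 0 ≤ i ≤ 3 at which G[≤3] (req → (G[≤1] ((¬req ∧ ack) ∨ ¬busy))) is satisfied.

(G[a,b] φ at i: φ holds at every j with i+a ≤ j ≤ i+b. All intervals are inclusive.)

3

Evaluate at each i in [0,3]:
  i=0: ✗ (fails at j=0)
  i=1: ✓ (all of [1,4])
  i=2: ✓ (all of [2,5])
  i=3: ✓ (all of [3,6])
Positions where it holds: {1, 2, 3} → 3.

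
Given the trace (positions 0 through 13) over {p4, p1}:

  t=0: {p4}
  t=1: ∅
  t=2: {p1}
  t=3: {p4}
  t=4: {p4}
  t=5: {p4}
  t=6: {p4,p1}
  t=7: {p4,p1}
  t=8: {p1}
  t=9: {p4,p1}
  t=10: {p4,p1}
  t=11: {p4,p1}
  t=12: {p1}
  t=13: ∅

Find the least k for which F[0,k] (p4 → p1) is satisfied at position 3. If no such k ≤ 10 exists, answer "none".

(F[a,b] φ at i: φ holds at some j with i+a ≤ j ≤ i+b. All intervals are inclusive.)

3

Scan j = 3,4,… for (p4 → p1):
  j=3: fails
  j=4: fails
  j=5: fails
  j=6: holds
First hit at j=6, so smallest k = 6-3 = 3.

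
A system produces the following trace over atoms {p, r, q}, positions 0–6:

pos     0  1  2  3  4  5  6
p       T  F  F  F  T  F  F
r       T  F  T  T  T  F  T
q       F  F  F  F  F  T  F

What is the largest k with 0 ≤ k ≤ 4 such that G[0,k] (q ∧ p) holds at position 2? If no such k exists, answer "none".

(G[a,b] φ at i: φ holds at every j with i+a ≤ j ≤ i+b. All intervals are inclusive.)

(q ∧ p) must hold from j=2 onward; find where it first fails.
  j=2: fails → no k works.

none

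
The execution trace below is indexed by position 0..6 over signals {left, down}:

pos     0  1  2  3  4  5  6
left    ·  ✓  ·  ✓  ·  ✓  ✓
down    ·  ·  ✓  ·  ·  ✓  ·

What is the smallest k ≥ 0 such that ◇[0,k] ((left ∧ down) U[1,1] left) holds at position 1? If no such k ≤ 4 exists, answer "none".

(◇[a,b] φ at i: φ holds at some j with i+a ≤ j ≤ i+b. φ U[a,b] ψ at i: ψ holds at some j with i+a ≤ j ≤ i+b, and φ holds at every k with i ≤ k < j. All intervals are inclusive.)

Scan j = 1,2,… for ((left ∧ down) U[1,1] left):
  j=1: fails
  j=2: fails
  j=3: fails
  j=4: fails
  j=5: holds
First hit at j=5, so smallest k = 5-1 = 4.

4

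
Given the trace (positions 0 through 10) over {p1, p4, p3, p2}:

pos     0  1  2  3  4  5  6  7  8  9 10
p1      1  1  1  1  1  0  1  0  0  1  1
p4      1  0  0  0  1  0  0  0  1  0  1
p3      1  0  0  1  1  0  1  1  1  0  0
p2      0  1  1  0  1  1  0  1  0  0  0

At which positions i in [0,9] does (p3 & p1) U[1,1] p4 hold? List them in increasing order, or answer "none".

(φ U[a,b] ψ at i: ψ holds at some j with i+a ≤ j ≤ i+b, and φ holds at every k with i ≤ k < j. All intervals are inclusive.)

3

Evaluate at each i in [0,9]:
  i=0: ✗ (no rhs in [1,1])
  i=1: ✗ (no rhs in [2,2])
  i=2: ✗ (no rhs in [3,3])
  i=3: ✓ (rhs at j=4; lhs holds on [3,3])
  i=4: ✗ (no rhs in [5,5])
  i=5: ✗ (no rhs in [6,6])
  i=6: ✗ (no rhs in [7,7])
  i=7: ✗ (lhs fails at k=7 before rhs at j=8)
  i=8: ✗ (no rhs in [9,9])
  i=9: ✗ (lhs fails at k=9 before rhs at j=10)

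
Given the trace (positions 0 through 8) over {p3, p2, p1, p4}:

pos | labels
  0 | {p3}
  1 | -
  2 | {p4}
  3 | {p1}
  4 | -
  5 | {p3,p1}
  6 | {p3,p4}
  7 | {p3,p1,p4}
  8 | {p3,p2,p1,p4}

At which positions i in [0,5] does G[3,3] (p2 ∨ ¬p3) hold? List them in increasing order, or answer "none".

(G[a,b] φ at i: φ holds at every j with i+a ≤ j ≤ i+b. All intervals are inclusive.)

Evaluate at each i in [0,5]:
  i=0: ✓ (all of [3,3])
  i=1: ✓ (all of [4,4])
  i=2: ✗ (fails at j=5)
  i=3: ✗ (fails at j=6)
  i=4: ✗ (fails at j=7)
  i=5: ✓ (all of [8,8])

0, 1, 5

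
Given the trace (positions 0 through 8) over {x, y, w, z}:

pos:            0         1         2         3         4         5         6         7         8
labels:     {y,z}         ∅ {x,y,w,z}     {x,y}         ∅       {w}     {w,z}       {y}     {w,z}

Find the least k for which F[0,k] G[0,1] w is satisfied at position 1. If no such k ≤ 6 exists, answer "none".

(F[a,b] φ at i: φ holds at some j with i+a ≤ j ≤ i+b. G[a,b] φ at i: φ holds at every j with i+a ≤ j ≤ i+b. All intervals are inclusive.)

Scan j = 1,2,… for G[0,1] w:
  j=1: fails
  j=2: fails
  j=3: fails
  j=4: fails
  j=5: holds
First hit at j=5, so smallest k = 5-1 = 4.

4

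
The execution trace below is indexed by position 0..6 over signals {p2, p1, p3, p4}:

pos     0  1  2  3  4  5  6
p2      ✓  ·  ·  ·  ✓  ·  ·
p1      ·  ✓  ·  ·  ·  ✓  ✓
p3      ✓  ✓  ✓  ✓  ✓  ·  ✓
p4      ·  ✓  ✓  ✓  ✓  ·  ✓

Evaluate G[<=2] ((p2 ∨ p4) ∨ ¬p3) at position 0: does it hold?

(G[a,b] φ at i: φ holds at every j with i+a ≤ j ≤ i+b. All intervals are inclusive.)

Yes

Check ((p2 ∨ p4) ∨ ¬p3) at every j in [0,2]:
  j=0: true
  j=1: true
  j=2: true
All positions satisfy it → formula holds.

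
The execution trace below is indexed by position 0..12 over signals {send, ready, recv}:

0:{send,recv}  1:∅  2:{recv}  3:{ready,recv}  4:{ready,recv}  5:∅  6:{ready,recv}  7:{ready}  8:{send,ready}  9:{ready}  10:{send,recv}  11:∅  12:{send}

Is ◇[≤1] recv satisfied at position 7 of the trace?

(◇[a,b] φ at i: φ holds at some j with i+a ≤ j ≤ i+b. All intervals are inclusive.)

Check recv at each j in [7,8]:
  j=7: false
  j=8: false
No position in the window satisfies it → formula fails.

No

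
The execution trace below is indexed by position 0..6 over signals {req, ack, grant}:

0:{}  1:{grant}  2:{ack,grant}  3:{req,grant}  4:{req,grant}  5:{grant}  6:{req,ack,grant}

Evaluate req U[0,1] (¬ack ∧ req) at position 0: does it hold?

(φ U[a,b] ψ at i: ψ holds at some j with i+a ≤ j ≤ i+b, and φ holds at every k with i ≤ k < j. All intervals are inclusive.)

False

Need some j in [0,1] with (¬ack ∧ req), and req at every k in [0,j-1].
  j=0: (¬ack ∧ req) false.
  j=1: (¬ack ∧ req) false.
No j in the window works → until fails.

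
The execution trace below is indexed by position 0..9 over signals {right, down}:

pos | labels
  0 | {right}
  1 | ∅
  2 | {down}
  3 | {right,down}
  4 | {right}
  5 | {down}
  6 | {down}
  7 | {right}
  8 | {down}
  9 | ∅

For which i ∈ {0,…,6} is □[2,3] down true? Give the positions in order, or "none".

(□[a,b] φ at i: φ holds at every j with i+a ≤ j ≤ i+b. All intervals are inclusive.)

0, 3

Evaluate at each i in [0,6]:
  i=0: ✓ (all of [2,3])
  i=1: ✗ (fails at j=4)
  i=2: ✗ (fails at j=4)
  i=3: ✓ (all of [5,6])
  i=4: ✗ (fails at j=7)
  i=5: ✗ (fails at j=7)
  i=6: ✗ (fails at j=9)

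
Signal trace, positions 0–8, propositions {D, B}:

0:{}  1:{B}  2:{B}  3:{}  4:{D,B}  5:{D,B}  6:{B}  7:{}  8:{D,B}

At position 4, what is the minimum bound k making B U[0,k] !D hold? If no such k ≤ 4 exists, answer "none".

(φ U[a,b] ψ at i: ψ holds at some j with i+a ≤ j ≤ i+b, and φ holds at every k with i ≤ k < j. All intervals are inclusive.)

Need earliest j ≥ 4 with !D, and B at every k in [4,j-1].
  j=4: rhs fails.
  j=5: rhs fails.
  j=6: rhs holds; lhs holds on [4,5]. k = 2.

2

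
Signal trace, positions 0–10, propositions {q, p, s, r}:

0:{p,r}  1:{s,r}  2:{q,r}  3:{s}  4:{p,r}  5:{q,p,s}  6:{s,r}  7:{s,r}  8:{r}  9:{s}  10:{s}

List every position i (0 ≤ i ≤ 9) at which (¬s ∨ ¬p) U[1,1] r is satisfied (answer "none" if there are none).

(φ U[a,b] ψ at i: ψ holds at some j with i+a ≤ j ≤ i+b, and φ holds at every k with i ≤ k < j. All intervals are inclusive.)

Evaluate at each i in [0,9]:
  i=0: ✓ (rhs at j=1; lhs holds on [0,0])
  i=1: ✓ (rhs at j=2; lhs holds on [1,1])
  i=2: ✗ (no rhs in [3,3])
  i=3: ✓ (rhs at j=4; lhs holds on [3,3])
  i=4: ✗ (no rhs in [5,5])
  i=5: ✗ (lhs fails at k=5 before rhs at j=6)
  i=6: ✓ (rhs at j=7; lhs holds on [6,6])
  i=7: ✓ (rhs at j=8; lhs holds on [7,7])
  i=8: ✗ (no rhs in [9,9])
  i=9: ✗ (no rhs in [10,10])

0, 1, 3, 6, 7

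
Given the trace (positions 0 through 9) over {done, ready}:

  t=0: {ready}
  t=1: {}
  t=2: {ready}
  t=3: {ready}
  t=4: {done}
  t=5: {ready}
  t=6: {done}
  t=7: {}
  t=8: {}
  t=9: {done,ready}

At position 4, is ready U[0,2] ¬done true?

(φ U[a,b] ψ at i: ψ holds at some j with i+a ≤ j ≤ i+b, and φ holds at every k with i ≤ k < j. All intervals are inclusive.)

Need some j in [4,6] with ¬done, and ready at every k in [4,j-1].
  j=4: ¬done false.
  j=5: ¬done holds, but ready fails at k=4 → not this j.
  j=6: ¬done false.
No j in the window works → until fails.

False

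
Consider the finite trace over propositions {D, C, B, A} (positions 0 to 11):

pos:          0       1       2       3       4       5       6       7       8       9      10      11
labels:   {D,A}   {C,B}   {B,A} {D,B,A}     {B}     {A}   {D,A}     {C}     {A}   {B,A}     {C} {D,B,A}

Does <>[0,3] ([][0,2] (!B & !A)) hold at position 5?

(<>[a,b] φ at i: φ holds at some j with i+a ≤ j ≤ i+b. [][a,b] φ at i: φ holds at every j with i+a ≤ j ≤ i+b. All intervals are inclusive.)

False

Check [][0,2] (!B & !A) at each j in [5,8]:
  j=5: fails at 5
  j=6: fails at 6
  j=7: fails at 8
  j=8: fails at 8
No position in the window satisfies it → formula fails.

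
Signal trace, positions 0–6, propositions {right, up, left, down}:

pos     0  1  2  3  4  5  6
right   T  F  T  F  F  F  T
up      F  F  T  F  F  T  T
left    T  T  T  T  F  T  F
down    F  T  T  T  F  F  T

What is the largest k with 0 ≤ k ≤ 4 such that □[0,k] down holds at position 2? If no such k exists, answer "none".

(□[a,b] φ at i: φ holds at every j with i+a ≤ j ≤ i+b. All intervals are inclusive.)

down must hold from j=2 onward; find where it first fails.
  j=2: holds
  j=3: holds
  j=4: fails
Holds on [2,3], so largest k = 1.

1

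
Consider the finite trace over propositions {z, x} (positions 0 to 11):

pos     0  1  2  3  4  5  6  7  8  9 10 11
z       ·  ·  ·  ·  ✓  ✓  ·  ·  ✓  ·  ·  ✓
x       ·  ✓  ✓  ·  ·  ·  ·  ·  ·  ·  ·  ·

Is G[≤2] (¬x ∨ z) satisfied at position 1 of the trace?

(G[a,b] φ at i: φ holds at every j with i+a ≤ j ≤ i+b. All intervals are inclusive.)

Check (¬x ∨ z) at every j in [1,3]:
  j=1: false
  j=2: false
  j=3: true
Fails at j=1 → formula fails.

Does not hold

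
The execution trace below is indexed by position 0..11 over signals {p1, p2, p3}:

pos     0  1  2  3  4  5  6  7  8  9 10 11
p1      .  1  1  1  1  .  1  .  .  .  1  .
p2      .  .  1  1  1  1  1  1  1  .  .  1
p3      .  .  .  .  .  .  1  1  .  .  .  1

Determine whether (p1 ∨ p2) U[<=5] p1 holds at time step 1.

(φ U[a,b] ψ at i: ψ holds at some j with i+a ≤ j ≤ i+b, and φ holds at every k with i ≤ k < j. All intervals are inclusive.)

Need some j in [1,6] with p1, and (p1 ∨ p2) at every k in [1,j-1].
  j=1: p1 holds; no prefix to check → satisfied.

Yes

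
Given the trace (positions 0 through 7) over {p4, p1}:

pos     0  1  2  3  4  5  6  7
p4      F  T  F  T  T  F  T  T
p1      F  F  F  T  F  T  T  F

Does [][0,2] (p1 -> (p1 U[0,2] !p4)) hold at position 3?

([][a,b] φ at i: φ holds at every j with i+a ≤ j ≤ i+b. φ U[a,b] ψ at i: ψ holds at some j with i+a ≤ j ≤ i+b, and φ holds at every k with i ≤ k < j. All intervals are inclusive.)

No

Check (p1 -> (p1 U[0,2] !p4)) at every j in [3,5]:
  j=3: antecedent true; consequent fails → ✗
  j=4: antecedent false → ✓
  j=5: antecedent true; consequent holds → ✓
Fails at j=3 → formula fails.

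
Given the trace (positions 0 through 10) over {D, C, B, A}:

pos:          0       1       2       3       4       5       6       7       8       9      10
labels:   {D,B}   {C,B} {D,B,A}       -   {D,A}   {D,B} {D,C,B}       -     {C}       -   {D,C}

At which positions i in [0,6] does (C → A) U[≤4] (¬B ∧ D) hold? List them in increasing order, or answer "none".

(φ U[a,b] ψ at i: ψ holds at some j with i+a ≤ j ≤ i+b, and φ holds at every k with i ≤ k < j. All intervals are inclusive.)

Evaluate at each i in [0,6]:
  i=0: ✗ (lhs fails at k=1 before rhs at j=4)
  i=1: ✗ (lhs fails at k=1 before rhs at j=4)
  i=2: ✓ (rhs at j=4; lhs holds on [2,3])
  i=3: ✓ (rhs at j=4; lhs holds on [3,3])
  i=4: ✓ (rhs at j=4)
  i=5: ✗ (no rhs in [5,9])
  i=6: ✗ (lhs fails at k=6 before rhs at j=10)

2, 3, 4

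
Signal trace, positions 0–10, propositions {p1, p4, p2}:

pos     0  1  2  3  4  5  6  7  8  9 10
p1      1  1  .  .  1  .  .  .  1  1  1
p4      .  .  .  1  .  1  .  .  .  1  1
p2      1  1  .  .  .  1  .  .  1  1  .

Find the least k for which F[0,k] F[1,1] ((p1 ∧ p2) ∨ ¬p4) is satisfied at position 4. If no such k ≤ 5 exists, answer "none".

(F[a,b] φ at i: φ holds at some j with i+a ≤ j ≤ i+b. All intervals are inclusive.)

Scan j = 4,5,… for F[1,1] ((p1 ∧ p2) ∨ ¬p4):
  j=4: fails
  j=5: holds
First hit at j=5, so smallest k = 5-4 = 1.

1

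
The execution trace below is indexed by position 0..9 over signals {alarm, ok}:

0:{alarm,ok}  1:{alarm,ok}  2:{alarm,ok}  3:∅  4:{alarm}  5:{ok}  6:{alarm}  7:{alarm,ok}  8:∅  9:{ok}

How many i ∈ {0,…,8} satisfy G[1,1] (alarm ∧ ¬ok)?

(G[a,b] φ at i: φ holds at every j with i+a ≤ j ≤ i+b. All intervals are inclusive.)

2

Evaluate at each i in [0,8]:
  i=0: ✗ (fails at j=1)
  i=1: ✗ (fails at j=2)
  i=2: ✗ (fails at j=3)
  i=3: ✓ (all of [4,4])
  i=4: ✗ (fails at j=5)
  i=5: ✓ (all of [6,6])
  i=6: ✗ (fails at j=7)
  i=7: ✗ (fails at j=8)
  i=8: ✗ (fails at j=9)
Positions where it holds: {3, 5} → 2.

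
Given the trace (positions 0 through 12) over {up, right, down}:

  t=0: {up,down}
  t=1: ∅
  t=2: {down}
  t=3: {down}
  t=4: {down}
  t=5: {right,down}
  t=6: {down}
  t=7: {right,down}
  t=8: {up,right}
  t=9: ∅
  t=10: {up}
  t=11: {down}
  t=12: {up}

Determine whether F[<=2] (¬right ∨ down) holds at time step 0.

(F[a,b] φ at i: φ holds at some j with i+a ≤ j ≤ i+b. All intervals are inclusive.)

Yes

Check (¬right ∨ down) at each j in [0,2]:
  j=0: true
  j=1: true
  j=2: true
Found at j=0 → formula holds.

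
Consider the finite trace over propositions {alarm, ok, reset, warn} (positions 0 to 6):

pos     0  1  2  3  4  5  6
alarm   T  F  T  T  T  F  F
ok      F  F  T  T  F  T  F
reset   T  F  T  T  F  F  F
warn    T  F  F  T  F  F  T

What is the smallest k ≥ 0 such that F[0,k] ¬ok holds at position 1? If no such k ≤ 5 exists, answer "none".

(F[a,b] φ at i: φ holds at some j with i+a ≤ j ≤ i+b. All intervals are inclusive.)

0

Scan j = 1,2,… for ¬ok:
  j=1: holds
First hit at j=1, so smallest k = 1-1 = 0.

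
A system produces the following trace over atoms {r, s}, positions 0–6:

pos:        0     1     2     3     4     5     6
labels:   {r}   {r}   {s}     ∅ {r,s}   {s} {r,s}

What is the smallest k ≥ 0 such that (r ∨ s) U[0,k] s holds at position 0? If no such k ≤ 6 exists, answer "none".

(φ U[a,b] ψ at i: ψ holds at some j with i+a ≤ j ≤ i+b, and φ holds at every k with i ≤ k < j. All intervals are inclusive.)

2

Need earliest j ≥ 0 with s, and (r ∨ s) at every k in [0,j-1].
  j=0: rhs fails.
  j=1: rhs fails.
  j=2: rhs holds; lhs holds on [0,1]. k = 2.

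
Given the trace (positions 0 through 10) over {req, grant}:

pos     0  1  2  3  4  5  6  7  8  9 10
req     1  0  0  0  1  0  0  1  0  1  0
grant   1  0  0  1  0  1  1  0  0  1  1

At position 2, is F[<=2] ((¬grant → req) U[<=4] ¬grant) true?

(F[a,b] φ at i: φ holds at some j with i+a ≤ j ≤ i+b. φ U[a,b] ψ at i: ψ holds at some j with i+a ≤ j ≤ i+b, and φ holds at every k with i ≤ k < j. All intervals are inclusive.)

Check ((¬grant → req) U[<=4] ¬grant) at each j in [2,4]:
  j=2: holds
  j=3: holds
  j=4: holds
Found at j=2 → formula holds.

Holds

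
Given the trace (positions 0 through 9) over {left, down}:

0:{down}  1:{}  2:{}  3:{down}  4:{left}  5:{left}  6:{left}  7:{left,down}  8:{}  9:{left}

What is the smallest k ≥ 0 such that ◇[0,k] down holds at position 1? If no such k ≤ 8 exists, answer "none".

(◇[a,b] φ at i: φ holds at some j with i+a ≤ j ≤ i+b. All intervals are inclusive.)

Scan j = 1,2,… for down:
  j=1: fails
  j=2: fails
  j=3: holds
First hit at j=3, so smallest k = 3-1 = 2.

2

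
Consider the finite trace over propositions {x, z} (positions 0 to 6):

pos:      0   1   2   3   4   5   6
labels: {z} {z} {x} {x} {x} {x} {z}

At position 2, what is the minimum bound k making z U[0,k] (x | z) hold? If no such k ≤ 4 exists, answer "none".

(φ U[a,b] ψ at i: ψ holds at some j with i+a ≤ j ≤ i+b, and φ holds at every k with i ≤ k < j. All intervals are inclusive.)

0

Need earliest j ≥ 2 with (x | z), and z at every k in [2,j-1].
  j=2: rhs holds (empty prefix). k = 0.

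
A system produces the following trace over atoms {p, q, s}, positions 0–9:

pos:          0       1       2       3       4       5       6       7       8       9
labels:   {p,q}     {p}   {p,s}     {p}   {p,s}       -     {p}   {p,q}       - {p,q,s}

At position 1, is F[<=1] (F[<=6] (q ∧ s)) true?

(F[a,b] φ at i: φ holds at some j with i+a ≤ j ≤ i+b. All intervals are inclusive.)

Check F[<=6] (q ∧ s) at each j in [1,2]:
  j=1: fails (none in [1,7])
  j=2: fails (none in [2,8])
No position in the window satisfies it → formula fails.

False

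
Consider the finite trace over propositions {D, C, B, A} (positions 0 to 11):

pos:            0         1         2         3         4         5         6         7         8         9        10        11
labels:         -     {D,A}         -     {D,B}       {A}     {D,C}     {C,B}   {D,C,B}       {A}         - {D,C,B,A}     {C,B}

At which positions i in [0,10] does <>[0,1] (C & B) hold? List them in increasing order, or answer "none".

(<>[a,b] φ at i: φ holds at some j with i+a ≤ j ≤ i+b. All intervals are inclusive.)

5, 6, 7, 9, 10

Evaluate at each i in [0,10]:
  i=0: ✗ (none in [0,1])
  i=1: ✗ (none in [1,2])
  i=2: ✗ (none in [2,3])
  i=3: ✗ (none in [3,4])
  i=4: ✗ (none in [4,5])
  i=5: ✓ (witness j=6)
  i=6: ✓ (witness j=6)
  i=7: ✓ (witness j=7)
  i=8: ✗ (none in [8,9])
  i=9: ✓ (witness j=10)
  i=10: ✓ (witness j=10)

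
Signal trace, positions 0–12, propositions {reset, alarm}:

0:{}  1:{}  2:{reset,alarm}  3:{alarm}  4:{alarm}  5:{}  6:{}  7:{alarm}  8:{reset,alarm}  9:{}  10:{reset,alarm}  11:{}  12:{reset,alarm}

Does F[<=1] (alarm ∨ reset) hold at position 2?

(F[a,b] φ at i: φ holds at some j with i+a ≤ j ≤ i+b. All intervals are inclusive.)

Check (alarm ∨ reset) at each j in [2,3]:
  j=2: true
  j=3: true
Found at j=2 → formula holds.

True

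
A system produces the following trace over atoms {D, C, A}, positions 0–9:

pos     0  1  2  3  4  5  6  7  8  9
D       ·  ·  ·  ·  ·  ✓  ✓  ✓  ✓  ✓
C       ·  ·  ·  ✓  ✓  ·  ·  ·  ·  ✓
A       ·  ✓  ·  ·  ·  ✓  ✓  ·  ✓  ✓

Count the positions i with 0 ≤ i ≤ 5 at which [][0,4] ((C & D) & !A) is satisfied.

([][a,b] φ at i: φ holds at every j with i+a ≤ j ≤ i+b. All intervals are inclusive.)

0

Evaluate at each i in [0,5]:
  i=0: ✗ (fails at j=0)
  i=1: ✗ (fails at j=1)
  i=2: ✗ (fails at j=2)
  i=3: ✗ (fails at j=3)
  i=4: ✗ (fails at j=4)
  i=5: ✗ (fails at j=5)
Positions where it holds: {} → 0.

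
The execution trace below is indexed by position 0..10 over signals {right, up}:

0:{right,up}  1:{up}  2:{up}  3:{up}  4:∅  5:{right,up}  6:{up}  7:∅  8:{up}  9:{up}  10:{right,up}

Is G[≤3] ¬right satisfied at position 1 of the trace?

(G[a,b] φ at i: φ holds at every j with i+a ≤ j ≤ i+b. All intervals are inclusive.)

True

Check ¬right at every j in [1,4]:
  j=1: true
  j=2: true
  j=3: true
  j=4: true
All positions satisfy it → formula holds.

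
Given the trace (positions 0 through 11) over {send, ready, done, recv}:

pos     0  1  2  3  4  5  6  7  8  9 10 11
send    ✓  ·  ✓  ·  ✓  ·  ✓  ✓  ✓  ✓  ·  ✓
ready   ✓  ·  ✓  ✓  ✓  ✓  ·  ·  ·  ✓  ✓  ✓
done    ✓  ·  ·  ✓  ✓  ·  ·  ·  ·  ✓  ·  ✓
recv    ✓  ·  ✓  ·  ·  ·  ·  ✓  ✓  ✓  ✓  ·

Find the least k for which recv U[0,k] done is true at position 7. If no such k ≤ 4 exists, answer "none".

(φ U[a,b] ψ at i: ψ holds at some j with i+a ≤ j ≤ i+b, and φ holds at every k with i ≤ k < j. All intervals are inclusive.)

2

Need earliest j ≥ 7 with done, and recv at every k in [7,j-1].
  j=7: rhs fails.
  j=8: rhs fails.
  j=9: rhs holds; lhs holds on [7,8]. k = 2.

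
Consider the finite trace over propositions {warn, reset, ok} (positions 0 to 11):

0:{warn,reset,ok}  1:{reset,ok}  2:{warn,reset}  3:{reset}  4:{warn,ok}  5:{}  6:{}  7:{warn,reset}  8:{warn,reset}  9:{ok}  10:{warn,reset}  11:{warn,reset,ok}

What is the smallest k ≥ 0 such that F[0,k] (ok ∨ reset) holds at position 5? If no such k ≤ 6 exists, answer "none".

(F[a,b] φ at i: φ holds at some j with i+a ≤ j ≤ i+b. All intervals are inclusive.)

Scan j = 5,6,… for (ok ∨ reset):
  j=5: fails
  j=6: fails
  j=7: holds
First hit at j=7, so smallest k = 7-5 = 2.

2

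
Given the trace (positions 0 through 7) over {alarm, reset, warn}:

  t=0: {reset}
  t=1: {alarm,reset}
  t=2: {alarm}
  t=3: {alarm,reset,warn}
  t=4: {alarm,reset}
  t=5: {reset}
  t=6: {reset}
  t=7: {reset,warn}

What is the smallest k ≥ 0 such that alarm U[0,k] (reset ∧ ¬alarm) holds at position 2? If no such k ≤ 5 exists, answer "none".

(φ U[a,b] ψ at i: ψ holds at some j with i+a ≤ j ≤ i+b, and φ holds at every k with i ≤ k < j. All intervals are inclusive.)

3

Need earliest j ≥ 2 with (reset ∧ ¬alarm), and alarm at every k in [2,j-1].
  j=2: rhs fails.
  j=3: rhs fails.
  j=4: rhs fails.
  j=5: rhs holds; lhs holds on [2,4]. k = 3.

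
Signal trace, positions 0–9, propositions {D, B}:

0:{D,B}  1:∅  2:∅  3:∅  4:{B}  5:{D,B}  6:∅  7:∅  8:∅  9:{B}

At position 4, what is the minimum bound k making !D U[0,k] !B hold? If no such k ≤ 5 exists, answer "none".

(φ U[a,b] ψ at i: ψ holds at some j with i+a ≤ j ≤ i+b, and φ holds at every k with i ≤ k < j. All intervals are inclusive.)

Need earliest j ≥ 4 with !B, and !D at every k in [4,j-1].
  j=4: rhs fails.
  j=5: rhs fails.
  j=6: rhs holds but lhs fails at k=5.
  j=7: rhs holds but lhs fails at k=5.
  j=8: rhs holds but lhs fails at k=5.
  j=9: rhs fails.
No witness within the range → none.

none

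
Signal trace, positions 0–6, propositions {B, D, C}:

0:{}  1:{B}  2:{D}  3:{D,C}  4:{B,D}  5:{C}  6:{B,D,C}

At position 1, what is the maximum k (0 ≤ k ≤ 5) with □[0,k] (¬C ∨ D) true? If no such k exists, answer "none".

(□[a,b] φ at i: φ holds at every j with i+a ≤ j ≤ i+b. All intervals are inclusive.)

(¬C ∨ D) must hold from j=1 onward; find where it first fails.
  j=1: holds
  j=2: holds
  j=3: holds
  j=4: holds
  j=5: fails
Holds on [1,4], so largest k = 3.

3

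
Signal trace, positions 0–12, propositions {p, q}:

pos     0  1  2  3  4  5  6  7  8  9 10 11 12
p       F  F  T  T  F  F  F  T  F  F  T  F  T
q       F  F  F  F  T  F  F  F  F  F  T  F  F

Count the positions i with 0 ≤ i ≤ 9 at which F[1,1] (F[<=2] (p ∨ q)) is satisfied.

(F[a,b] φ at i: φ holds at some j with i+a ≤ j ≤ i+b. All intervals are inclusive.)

10

Evaluate at each i in [0,9]:
  i=0: ✓ (witness j=1)
  i=1: ✓ (witness j=2)
  i=2: ✓ (witness j=3)
  i=3: ✓ (witness j=4)
  i=4: ✓ (witness j=5)
  i=5: ✓ (witness j=6)
  i=6: ✓ (witness j=7)
  i=7: ✓ (witness j=8)
  i=8: ✓ (witness j=9)
  i=9: ✓ (witness j=10)
Positions where it holds: {0, 1, 2, 3, 4, 5, 6, 7, 8, 9} → 10.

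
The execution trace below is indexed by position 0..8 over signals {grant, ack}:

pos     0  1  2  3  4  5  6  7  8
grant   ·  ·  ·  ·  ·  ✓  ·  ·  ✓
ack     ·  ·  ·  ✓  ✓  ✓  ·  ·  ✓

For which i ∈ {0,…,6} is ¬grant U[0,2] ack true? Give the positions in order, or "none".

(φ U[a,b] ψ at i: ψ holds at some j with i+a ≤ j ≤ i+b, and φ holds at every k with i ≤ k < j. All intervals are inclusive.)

Evaluate at each i in [0,6]:
  i=0: ✗ (no rhs in [0,2])
  i=1: ✓ (rhs at j=3; lhs holds on [1,2])
  i=2: ✓ (rhs at j=3; lhs holds on [2,2])
  i=3: ✓ (rhs at j=3)
  i=4: ✓ (rhs at j=4)
  i=5: ✓ (rhs at j=5)
  i=6: ✓ (rhs at j=8; lhs holds on [6,7])

1, 2, 3, 4, 5, 6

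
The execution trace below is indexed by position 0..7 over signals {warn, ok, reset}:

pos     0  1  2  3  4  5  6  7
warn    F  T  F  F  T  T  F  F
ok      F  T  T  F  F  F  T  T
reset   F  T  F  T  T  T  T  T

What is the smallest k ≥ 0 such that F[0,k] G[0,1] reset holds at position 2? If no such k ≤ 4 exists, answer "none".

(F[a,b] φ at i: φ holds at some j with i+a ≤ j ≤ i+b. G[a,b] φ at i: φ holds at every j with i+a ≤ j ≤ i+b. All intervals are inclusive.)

Scan j = 2,3,… for G[0,1] reset:
  j=2: fails
  j=3: holds
First hit at j=3, so smallest k = 3-2 = 1.

1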